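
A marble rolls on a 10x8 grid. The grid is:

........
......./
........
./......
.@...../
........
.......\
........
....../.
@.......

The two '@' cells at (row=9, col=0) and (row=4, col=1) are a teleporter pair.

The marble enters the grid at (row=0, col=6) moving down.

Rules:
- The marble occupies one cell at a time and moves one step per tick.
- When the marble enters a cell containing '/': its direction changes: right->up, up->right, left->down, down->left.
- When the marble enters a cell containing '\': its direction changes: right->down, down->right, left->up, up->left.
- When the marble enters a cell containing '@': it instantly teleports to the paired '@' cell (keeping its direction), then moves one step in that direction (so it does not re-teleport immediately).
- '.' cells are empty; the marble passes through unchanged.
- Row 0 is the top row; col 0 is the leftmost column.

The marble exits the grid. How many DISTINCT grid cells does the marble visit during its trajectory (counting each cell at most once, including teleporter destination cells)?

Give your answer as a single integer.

Answer: 15

Derivation:
Step 1: enter (0,6), '.' pass, move down to (1,6)
Step 2: enter (1,6), '.' pass, move down to (2,6)
Step 3: enter (2,6), '.' pass, move down to (3,6)
Step 4: enter (3,6), '.' pass, move down to (4,6)
Step 5: enter (4,6), '.' pass, move down to (5,6)
Step 6: enter (5,6), '.' pass, move down to (6,6)
Step 7: enter (6,6), '.' pass, move down to (7,6)
Step 8: enter (7,6), '.' pass, move down to (8,6)
Step 9: enter (8,6), '/' deflects down->left, move left to (8,5)
Step 10: enter (8,5), '.' pass, move left to (8,4)
Step 11: enter (8,4), '.' pass, move left to (8,3)
Step 12: enter (8,3), '.' pass, move left to (8,2)
Step 13: enter (8,2), '.' pass, move left to (8,1)
Step 14: enter (8,1), '.' pass, move left to (8,0)
Step 15: enter (8,0), '.' pass, move left to (8,-1)
Step 16: at (8,-1) — EXIT via left edge, pos 8
Distinct cells visited: 15 (path length 15)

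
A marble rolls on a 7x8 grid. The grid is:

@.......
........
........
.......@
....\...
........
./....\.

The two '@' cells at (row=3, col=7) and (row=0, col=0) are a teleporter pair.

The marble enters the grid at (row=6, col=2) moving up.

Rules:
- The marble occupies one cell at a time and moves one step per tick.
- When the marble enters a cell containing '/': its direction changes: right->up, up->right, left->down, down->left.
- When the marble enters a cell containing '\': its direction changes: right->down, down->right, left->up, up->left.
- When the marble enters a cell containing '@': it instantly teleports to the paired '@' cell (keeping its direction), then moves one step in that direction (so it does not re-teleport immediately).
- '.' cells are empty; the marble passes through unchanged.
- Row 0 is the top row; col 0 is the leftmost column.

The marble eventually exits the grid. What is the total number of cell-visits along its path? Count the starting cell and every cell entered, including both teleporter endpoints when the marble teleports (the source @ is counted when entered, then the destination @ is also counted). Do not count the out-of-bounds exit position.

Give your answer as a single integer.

Answer: 7

Derivation:
Step 1: enter (6,2), '.' pass, move up to (5,2)
Step 2: enter (5,2), '.' pass, move up to (4,2)
Step 3: enter (4,2), '.' pass, move up to (3,2)
Step 4: enter (3,2), '.' pass, move up to (2,2)
Step 5: enter (2,2), '.' pass, move up to (1,2)
Step 6: enter (1,2), '.' pass, move up to (0,2)
Step 7: enter (0,2), '.' pass, move up to (-1,2)
Step 8: at (-1,2) — EXIT via top edge, pos 2
Path length (cell visits): 7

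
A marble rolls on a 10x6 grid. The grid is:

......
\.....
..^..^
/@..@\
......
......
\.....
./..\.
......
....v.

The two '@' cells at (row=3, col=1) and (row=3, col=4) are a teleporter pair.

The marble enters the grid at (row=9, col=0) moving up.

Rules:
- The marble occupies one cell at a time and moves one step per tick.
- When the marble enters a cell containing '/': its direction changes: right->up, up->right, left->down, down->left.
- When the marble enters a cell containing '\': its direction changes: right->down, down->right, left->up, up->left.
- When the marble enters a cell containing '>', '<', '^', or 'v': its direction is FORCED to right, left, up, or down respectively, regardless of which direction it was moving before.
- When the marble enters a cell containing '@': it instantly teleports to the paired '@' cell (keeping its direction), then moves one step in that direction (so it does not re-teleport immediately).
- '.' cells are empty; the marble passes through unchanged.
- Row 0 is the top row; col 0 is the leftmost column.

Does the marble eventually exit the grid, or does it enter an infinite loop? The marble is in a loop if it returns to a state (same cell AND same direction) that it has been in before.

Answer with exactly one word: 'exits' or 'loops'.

Answer: exits

Derivation:
Step 1: enter (9,0), '.' pass, move up to (8,0)
Step 2: enter (8,0), '.' pass, move up to (7,0)
Step 3: enter (7,0), '.' pass, move up to (6,0)
Step 4: enter (6,0), '\' deflects up->left, move left to (6,-1)
Step 5: at (6,-1) — EXIT via left edge, pos 6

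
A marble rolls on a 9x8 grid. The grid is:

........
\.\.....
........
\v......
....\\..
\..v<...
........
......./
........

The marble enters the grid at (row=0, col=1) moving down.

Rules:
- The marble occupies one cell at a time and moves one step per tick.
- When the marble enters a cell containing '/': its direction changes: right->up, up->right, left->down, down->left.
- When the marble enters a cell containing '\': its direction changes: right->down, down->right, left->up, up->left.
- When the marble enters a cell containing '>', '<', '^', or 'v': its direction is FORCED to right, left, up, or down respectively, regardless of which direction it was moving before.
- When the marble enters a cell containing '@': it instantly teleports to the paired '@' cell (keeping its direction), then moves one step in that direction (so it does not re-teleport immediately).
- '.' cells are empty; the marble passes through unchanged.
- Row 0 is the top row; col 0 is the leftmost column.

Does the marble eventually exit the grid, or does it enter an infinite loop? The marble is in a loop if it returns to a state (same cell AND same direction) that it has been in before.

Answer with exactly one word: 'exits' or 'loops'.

Step 1: enter (0,1), '.' pass, move down to (1,1)
Step 2: enter (1,1), '.' pass, move down to (2,1)
Step 3: enter (2,1), '.' pass, move down to (3,1)
Step 4: enter (3,1), 'v' forces down->down, move down to (4,1)
Step 5: enter (4,1), '.' pass, move down to (5,1)
Step 6: enter (5,1), '.' pass, move down to (6,1)
Step 7: enter (6,1), '.' pass, move down to (7,1)
Step 8: enter (7,1), '.' pass, move down to (8,1)
Step 9: enter (8,1), '.' pass, move down to (9,1)
Step 10: at (9,1) — EXIT via bottom edge, pos 1

Answer: exits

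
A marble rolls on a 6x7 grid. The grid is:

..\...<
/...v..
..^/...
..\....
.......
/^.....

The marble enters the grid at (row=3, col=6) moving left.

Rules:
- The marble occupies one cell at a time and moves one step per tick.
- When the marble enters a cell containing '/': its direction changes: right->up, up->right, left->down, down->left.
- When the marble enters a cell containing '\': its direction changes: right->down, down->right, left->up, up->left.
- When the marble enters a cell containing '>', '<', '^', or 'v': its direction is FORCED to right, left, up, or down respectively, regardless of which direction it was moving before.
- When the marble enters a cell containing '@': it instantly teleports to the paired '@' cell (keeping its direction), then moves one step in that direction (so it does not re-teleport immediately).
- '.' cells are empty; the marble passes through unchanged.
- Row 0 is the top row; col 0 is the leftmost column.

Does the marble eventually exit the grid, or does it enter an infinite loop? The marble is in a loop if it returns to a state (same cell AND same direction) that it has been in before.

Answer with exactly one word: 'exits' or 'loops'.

Answer: exits

Derivation:
Step 1: enter (3,6), '.' pass, move left to (3,5)
Step 2: enter (3,5), '.' pass, move left to (3,4)
Step 3: enter (3,4), '.' pass, move left to (3,3)
Step 4: enter (3,3), '.' pass, move left to (3,2)
Step 5: enter (3,2), '\' deflects left->up, move up to (2,2)
Step 6: enter (2,2), '^' forces up->up, move up to (1,2)
Step 7: enter (1,2), '.' pass, move up to (0,2)
Step 8: enter (0,2), '\' deflects up->left, move left to (0,1)
Step 9: enter (0,1), '.' pass, move left to (0,0)
Step 10: enter (0,0), '.' pass, move left to (0,-1)
Step 11: at (0,-1) — EXIT via left edge, pos 0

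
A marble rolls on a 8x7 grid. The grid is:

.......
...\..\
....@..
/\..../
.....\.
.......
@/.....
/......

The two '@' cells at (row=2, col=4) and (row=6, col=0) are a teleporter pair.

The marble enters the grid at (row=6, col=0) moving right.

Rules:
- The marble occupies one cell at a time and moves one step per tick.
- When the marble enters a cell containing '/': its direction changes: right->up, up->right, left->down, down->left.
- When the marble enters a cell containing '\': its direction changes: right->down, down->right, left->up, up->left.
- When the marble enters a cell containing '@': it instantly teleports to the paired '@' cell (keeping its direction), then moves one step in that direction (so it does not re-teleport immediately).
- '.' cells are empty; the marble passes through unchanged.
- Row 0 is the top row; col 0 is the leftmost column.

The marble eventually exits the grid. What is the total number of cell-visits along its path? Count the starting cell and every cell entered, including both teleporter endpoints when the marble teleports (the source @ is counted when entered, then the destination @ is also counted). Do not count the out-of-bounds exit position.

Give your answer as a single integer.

Answer: 4

Derivation:
Step 1: enter (6,0), '@' teleport (6,0)->(2,4), also enter (2,4), move right to (2,5)
Step 2: enter (2,5), '.' pass, move right to (2,6)
Step 3: enter (2,6), '.' pass, move right to (2,7)
Step 4: at (2,7) — EXIT via right edge, pos 2
Path length (cell visits): 4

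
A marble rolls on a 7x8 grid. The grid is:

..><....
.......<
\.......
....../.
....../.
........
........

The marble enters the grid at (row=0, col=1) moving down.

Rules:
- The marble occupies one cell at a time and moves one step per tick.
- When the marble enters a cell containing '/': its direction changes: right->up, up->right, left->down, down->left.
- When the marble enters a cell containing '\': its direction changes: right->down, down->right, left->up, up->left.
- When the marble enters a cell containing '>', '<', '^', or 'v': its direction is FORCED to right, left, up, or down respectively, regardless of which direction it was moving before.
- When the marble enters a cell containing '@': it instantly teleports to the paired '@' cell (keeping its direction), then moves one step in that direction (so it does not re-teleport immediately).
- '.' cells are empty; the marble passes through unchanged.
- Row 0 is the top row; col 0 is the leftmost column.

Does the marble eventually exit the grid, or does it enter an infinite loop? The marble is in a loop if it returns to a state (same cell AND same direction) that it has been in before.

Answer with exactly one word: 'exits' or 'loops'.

Answer: exits

Derivation:
Step 1: enter (0,1), '.' pass, move down to (1,1)
Step 2: enter (1,1), '.' pass, move down to (2,1)
Step 3: enter (2,1), '.' pass, move down to (3,1)
Step 4: enter (3,1), '.' pass, move down to (4,1)
Step 5: enter (4,1), '.' pass, move down to (5,1)
Step 6: enter (5,1), '.' pass, move down to (6,1)
Step 7: enter (6,1), '.' pass, move down to (7,1)
Step 8: at (7,1) — EXIT via bottom edge, pos 1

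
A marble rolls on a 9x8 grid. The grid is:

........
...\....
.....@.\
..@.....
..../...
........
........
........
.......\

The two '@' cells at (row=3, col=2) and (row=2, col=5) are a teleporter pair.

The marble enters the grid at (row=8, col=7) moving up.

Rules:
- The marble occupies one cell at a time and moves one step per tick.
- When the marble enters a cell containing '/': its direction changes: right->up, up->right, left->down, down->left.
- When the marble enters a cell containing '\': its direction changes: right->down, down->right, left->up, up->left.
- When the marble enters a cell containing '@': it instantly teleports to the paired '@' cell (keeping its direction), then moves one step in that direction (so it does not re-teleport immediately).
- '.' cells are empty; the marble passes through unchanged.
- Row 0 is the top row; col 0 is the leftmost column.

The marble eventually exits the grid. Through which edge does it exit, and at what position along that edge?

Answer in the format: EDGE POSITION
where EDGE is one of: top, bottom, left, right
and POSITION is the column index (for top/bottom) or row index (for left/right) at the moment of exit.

Step 1: enter (8,7), '\' deflects up->left, move left to (8,6)
Step 2: enter (8,6), '.' pass, move left to (8,5)
Step 3: enter (8,5), '.' pass, move left to (8,4)
Step 4: enter (8,4), '.' pass, move left to (8,3)
Step 5: enter (8,3), '.' pass, move left to (8,2)
Step 6: enter (8,2), '.' pass, move left to (8,1)
Step 7: enter (8,1), '.' pass, move left to (8,0)
Step 8: enter (8,0), '.' pass, move left to (8,-1)
Step 9: at (8,-1) — EXIT via left edge, pos 8

Answer: left 8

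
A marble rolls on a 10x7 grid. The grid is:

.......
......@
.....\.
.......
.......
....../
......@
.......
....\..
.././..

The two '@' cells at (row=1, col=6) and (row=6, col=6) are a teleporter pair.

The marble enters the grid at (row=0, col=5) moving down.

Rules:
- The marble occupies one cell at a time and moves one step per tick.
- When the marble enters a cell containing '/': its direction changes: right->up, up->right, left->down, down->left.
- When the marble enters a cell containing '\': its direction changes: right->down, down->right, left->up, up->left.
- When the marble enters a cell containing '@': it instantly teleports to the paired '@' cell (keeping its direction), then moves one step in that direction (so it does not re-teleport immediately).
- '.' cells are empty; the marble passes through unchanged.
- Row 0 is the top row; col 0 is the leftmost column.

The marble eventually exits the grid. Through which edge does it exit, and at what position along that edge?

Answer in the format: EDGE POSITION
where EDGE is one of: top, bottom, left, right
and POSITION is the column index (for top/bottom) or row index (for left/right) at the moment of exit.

Answer: right 2

Derivation:
Step 1: enter (0,5), '.' pass, move down to (1,5)
Step 2: enter (1,5), '.' pass, move down to (2,5)
Step 3: enter (2,5), '\' deflects down->right, move right to (2,6)
Step 4: enter (2,6), '.' pass, move right to (2,7)
Step 5: at (2,7) — EXIT via right edge, pos 2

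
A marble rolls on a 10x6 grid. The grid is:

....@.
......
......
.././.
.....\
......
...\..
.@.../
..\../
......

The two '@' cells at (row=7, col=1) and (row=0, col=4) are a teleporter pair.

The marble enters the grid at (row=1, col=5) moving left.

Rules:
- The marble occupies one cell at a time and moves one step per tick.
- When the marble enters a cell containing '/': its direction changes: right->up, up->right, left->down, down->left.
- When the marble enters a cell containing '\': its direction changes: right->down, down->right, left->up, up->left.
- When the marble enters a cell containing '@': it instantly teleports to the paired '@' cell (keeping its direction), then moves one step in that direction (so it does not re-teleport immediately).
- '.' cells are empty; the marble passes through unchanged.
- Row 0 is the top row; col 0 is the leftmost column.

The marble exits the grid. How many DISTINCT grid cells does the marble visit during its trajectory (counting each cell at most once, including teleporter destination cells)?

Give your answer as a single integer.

Step 1: enter (1,5), '.' pass, move left to (1,4)
Step 2: enter (1,4), '.' pass, move left to (1,3)
Step 3: enter (1,3), '.' pass, move left to (1,2)
Step 4: enter (1,2), '.' pass, move left to (1,1)
Step 5: enter (1,1), '.' pass, move left to (1,0)
Step 6: enter (1,0), '.' pass, move left to (1,-1)
Step 7: at (1,-1) — EXIT via left edge, pos 1
Distinct cells visited: 6 (path length 6)

Answer: 6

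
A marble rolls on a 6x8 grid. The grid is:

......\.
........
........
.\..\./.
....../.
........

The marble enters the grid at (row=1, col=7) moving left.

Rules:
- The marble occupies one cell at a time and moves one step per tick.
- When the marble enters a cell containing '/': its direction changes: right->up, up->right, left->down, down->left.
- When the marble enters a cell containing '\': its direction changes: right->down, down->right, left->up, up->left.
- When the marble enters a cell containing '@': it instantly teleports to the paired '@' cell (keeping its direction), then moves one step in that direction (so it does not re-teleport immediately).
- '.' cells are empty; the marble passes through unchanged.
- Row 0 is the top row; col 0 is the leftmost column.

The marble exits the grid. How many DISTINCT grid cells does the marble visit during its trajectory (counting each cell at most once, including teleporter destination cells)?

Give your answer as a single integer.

Answer: 8

Derivation:
Step 1: enter (1,7), '.' pass, move left to (1,6)
Step 2: enter (1,6), '.' pass, move left to (1,5)
Step 3: enter (1,5), '.' pass, move left to (1,4)
Step 4: enter (1,4), '.' pass, move left to (1,3)
Step 5: enter (1,3), '.' pass, move left to (1,2)
Step 6: enter (1,2), '.' pass, move left to (1,1)
Step 7: enter (1,1), '.' pass, move left to (1,0)
Step 8: enter (1,0), '.' pass, move left to (1,-1)
Step 9: at (1,-1) — EXIT via left edge, pos 1
Distinct cells visited: 8 (path length 8)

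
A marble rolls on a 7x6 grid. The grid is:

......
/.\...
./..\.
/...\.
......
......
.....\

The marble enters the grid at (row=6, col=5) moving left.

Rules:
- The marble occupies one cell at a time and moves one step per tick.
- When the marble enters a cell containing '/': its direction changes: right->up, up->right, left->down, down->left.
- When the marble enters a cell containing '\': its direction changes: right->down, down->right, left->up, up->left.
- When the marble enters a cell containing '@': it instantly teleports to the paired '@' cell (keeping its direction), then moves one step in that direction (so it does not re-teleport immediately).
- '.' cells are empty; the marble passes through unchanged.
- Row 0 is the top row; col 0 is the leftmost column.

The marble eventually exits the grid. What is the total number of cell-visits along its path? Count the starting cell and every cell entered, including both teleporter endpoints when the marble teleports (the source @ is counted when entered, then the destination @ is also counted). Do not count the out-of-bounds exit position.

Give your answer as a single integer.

Step 1: enter (6,5), '\' deflects left->up, move up to (5,5)
Step 2: enter (5,5), '.' pass, move up to (4,5)
Step 3: enter (4,5), '.' pass, move up to (3,5)
Step 4: enter (3,5), '.' pass, move up to (2,5)
Step 5: enter (2,5), '.' pass, move up to (1,5)
Step 6: enter (1,5), '.' pass, move up to (0,5)
Step 7: enter (0,5), '.' pass, move up to (-1,5)
Step 8: at (-1,5) — EXIT via top edge, pos 5
Path length (cell visits): 7

Answer: 7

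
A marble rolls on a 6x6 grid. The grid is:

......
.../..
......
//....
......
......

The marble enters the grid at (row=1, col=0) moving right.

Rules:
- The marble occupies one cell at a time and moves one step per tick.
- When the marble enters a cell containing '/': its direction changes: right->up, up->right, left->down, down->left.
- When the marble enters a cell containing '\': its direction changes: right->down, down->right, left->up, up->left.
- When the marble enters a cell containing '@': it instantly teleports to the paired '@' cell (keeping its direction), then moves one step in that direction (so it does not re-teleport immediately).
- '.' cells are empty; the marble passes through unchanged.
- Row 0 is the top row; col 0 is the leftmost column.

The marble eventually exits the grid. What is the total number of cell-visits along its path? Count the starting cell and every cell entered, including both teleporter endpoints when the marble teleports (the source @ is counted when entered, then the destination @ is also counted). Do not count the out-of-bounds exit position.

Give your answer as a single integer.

Step 1: enter (1,0), '.' pass, move right to (1,1)
Step 2: enter (1,1), '.' pass, move right to (1,2)
Step 3: enter (1,2), '.' pass, move right to (1,3)
Step 4: enter (1,3), '/' deflects right->up, move up to (0,3)
Step 5: enter (0,3), '.' pass, move up to (-1,3)
Step 6: at (-1,3) — EXIT via top edge, pos 3
Path length (cell visits): 5

Answer: 5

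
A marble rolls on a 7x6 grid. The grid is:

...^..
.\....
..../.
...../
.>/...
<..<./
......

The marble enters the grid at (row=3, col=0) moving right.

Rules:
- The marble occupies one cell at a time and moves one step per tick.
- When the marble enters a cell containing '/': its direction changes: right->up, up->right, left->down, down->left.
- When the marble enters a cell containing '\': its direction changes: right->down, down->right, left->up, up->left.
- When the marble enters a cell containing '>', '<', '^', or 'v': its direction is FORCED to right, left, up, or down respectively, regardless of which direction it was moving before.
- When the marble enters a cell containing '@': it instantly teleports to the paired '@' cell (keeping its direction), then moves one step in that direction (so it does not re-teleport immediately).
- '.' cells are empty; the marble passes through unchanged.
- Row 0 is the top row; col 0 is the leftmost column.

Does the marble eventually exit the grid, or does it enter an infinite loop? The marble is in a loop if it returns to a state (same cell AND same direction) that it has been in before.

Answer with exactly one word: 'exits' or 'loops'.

Answer: exits

Derivation:
Step 1: enter (3,0), '.' pass, move right to (3,1)
Step 2: enter (3,1), '.' pass, move right to (3,2)
Step 3: enter (3,2), '.' pass, move right to (3,3)
Step 4: enter (3,3), '.' pass, move right to (3,4)
Step 5: enter (3,4), '.' pass, move right to (3,5)
Step 6: enter (3,5), '/' deflects right->up, move up to (2,5)
Step 7: enter (2,5), '.' pass, move up to (1,5)
Step 8: enter (1,5), '.' pass, move up to (0,5)
Step 9: enter (0,5), '.' pass, move up to (-1,5)
Step 10: at (-1,5) — EXIT via top edge, pos 5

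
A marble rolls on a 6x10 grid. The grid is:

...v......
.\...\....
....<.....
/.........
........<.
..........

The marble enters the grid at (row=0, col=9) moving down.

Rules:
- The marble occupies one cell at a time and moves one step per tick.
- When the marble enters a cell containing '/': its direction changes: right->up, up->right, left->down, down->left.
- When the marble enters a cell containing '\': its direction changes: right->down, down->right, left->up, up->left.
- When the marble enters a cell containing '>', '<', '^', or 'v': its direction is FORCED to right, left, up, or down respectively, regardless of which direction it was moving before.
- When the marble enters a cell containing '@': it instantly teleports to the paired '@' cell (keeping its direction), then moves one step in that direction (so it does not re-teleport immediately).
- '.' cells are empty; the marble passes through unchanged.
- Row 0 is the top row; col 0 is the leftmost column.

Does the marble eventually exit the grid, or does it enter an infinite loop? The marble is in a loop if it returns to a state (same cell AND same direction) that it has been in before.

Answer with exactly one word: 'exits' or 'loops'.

Answer: exits

Derivation:
Step 1: enter (0,9), '.' pass, move down to (1,9)
Step 2: enter (1,9), '.' pass, move down to (2,9)
Step 3: enter (2,9), '.' pass, move down to (3,9)
Step 4: enter (3,9), '.' pass, move down to (4,9)
Step 5: enter (4,9), '.' pass, move down to (5,9)
Step 6: enter (5,9), '.' pass, move down to (6,9)
Step 7: at (6,9) — EXIT via bottom edge, pos 9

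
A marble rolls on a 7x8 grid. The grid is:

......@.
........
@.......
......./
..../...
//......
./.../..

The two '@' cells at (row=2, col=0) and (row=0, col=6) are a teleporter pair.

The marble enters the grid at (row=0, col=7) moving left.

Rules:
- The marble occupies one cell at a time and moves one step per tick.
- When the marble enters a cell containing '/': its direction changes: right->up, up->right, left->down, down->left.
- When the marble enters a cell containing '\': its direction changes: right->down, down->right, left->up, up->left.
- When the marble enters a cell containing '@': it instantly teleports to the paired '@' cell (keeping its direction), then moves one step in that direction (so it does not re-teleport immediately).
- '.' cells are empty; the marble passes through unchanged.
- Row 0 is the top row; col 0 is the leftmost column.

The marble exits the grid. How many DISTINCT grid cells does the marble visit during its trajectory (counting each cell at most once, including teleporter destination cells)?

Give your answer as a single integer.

Step 1: enter (0,7), '.' pass, move left to (0,6)
Step 2: enter (0,6), '@' teleport (0,6)->(2,0), also enter (2,0), move left to (2,-1)
Step 3: at (2,-1) — EXIT via left edge, pos 2
Distinct cells visited: 3 (path length 3)

Answer: 3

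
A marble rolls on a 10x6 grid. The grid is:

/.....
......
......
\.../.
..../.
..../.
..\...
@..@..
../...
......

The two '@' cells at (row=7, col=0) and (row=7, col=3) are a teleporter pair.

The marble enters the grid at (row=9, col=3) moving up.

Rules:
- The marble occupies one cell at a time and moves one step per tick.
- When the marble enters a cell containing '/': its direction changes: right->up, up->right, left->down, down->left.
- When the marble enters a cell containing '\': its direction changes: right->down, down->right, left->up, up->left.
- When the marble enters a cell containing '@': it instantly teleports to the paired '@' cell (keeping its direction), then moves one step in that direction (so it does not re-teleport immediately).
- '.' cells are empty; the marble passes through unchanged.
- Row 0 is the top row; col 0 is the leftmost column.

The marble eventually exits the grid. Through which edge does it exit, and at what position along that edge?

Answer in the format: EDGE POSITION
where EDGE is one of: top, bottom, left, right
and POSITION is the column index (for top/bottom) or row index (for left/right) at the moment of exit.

Step 1: enter (9,3), '.' pass, move up to (8,3)
Step 2: enter (8,3), '.' pass, move up to (7,3)
Step 3: enter (7,3), '@' teleport (7,3)->(7,0), also enter (7,0), move up to (6,0)
Step 4: enter (6,0), '.' pass, move up to (5,0)
Step 5: enter (5,0), '.' pass, move up to (4,0)
Step 6: enter (4,0), '.' pass, move up to (3,0)
Step 7: enter (3,0), '\' deflects up->left, move left to (3,-1)
Step 8: at (3,-1) — EXIT via left edge, pos 3

Answer: left 3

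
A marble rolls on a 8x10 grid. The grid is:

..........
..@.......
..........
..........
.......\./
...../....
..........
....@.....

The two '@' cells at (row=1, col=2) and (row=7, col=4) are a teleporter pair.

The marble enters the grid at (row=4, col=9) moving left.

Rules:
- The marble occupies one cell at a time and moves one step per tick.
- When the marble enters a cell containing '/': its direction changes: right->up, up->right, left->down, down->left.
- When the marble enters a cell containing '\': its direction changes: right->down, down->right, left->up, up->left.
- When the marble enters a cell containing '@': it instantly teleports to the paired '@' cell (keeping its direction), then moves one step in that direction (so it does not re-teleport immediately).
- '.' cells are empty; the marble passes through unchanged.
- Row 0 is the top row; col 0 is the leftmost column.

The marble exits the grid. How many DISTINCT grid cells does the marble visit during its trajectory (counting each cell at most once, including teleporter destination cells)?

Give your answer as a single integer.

Answer: 4

Derivation:
Step 1: enter (4,9), '/' deflects left->down, move down to (5,9)
Step 2: enter (5,9), '.' pass, move down to (6,9)
Step 3: enter (6,9), '.' pass, move down to (7,9)
Step 4: enter (7,9), '.' pass, move down to (8,9)
Step 5: at (8,9) — EXIT via bottom edge, pos 9
Distinct cells visited: 4 (path length 4)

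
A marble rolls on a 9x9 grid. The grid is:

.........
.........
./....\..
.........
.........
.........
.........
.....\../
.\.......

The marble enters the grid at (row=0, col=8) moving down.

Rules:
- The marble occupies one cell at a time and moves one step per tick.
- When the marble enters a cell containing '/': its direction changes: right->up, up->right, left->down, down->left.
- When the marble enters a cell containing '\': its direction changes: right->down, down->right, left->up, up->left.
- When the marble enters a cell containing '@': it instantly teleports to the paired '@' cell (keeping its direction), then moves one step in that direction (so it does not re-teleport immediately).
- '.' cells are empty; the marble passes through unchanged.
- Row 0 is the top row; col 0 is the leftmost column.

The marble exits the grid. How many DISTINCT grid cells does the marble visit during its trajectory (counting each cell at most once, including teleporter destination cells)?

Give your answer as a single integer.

Answer: 18

Derivation:
Step 1: enter (0,8), '.' pass, move down to (1,8)
Step 2: enter (1,8), '.' pass, move down to (2,8)
Step 3: enter (2,8), '.' pass, move down to (3,8)
Step 4: enter (3,8), '.' pass, move down to (4,8)
Step 5: enter (4,8), '.' pass, move down to (5,8)
Step 6: enter (5,8), '.' pass, move down to (6,8)
Step 7: enter (6,8), '.' pass, move down to (7,8)
Step 8: enter (7,8), '/' deflects down->left, move left to (7,7)
Step 9: enter (7,7), '.' pass, move left to (7,6)
Step 10: enter (7,6), '.' pass, move left to (7,5)
Step 11: enter (7,5), '\' deflects left->up, move up to (6,5)
Step 12: enter (6,5), '.' pass, move up to (5,5)
Step 13: enter (5,5), '.' pass, move up to (4,5)
Step 14: enter (4,5), '.' pass, move up to (3,5)
Step 15: enter (3,5), '.' pass, move up to (2,5)
Step 16: enter (2,5), '.' pass, move up to (1,5)
Step 17: enter (1,5), '.' pass, move up to (0,5)
Step 18: enter (0,5), '.' pass, move up to (-1,5)
Step 19: at (-1,5) — EXIT via top edge, pos 5
Distinct cells visited: 18 (path length 18)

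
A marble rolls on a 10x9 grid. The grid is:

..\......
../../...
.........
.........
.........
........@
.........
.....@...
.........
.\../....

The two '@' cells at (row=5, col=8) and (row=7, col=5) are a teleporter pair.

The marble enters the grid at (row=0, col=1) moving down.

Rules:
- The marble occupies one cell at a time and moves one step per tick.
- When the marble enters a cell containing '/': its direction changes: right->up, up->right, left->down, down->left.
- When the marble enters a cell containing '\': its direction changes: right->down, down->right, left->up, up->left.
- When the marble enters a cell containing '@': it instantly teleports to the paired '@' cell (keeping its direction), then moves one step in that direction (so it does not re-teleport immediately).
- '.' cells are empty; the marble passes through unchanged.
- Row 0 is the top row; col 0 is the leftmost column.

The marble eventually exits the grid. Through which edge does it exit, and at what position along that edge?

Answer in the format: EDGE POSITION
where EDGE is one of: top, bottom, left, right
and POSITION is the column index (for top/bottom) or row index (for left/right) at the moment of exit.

Answer: top 4

Derivation:
Step 1: enter (0,1), '.' pass, move down to (1,1)
Step 2: enter (1,1), '.' pass, move down to (2,1)
Step 3: enter (2,1), '.' pass, move down to (3,1)
Step 4: enter (3,1), '.' pass, move down to (4,1)
Step 5: enter (4,1), '.' pass, move down to (5,1)
Step 6: enter (5,1), '.' pass, move down to (6,1)
Step 7: enter (6,1), '.' pass, move down to (7,1)
Step 8: enter (7,1), '.' pass, move down to (8,1)
Step 9: enter (8,1), '.' pass, move down to (9,1)
Step 10: enter (9,1), '\' deflects down->right, move right to (9,2)
Step 11: enter (9,2), '.' pass, move right to (9,3)
Step 12: enter (9,3), '.' pass, move right to (9,4)
Step 13: enter (9,4), '/' deflects right->up, move up to (8,4)
Step 14: enter (8,4), '.' pass, move up to (7,4)
Step 15: enter (7,4), '.' pass, move up to (6,4)
Step 16: enter (6,4), '.' pass, move up to (5,4)
Step 17: enter (5,4), '.' pass, move up to (4,4)
Step 18: enter (4,4), '.' pass, move up to (3,4)
Step 19: enter (3,4), '.' pass, move up to (2,4)
Step 20: enter (2,4), '.' pass, move up to (1,4)
Step 21: enter (1,4), '.' pass, move up to (0,4)
Step 22: enter (0,4), '.' pass, move up to (-1,4)
Step 23: at (-1,4) — EXIT via top edge, pos 4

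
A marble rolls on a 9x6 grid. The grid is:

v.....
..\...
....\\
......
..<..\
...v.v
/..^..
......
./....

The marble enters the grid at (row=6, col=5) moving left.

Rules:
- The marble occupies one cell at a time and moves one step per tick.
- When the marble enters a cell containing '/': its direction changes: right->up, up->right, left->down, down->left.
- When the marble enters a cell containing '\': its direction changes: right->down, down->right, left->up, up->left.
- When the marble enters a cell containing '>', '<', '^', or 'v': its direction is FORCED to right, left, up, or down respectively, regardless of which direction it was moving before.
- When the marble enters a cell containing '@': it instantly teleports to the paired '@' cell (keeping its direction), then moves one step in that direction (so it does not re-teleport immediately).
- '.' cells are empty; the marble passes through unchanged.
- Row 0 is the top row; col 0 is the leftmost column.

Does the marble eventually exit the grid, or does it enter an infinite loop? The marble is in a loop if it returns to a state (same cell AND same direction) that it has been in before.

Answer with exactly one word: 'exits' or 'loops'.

Answer: loops

Derivation:
Step 1: enter (6,5), '.' pass, move left to (6,4)
Step 2: enter (6,4), '.' pass, move left to (6,3)
Step 3: enter (6,3), '^' forces left->up, move up to (5,3)
Step 4: enter (5,3), 'v' forces up->down, move down to (6,3)
Step 5: enter (6,3), '^' forces down->up, move up to (5,3)
Step 6: at (5,3) dir=up — LOOP DETECTED (seen before)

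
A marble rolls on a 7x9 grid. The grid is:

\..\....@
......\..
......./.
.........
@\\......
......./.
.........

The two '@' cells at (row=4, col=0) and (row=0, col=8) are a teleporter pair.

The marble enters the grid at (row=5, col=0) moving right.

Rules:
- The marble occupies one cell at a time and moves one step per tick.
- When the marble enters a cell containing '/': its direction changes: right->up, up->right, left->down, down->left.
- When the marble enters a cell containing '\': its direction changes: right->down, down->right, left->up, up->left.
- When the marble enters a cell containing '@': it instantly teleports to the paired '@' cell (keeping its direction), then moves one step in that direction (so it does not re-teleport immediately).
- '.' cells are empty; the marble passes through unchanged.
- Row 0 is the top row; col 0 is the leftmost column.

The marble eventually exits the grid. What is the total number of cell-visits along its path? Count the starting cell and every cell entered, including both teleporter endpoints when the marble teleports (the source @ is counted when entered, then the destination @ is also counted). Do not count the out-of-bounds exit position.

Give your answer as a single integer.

Step 1: enter (5,0), '.' pass, move right to (5,1)
Step 2: enter (5,1), '.' pass, move right to (5,2)
Step 3: enter (5,2), '.' pass, move right to (5,3)
Step 4: enter (5,3), '.' pass, move right to (5,4)
Step 5: enter (5,4), '.' pass, move right to (5,5)
Step 6: enter (5,5), '.' pass, move right to (5,6)
Step 7: enter (5,6), '.' pass, move right to (5,7)
Step 8: enter (5,7), '/' deflects right->up, move up to (4,7)
Step 9: enter (4,7), '.' pass, move up to (3,7)
Step 10: enter (3,7), '.' pass, move up to (2,7)
Step 11: enter (2,7), '/' deflects up->right, move right to (2,8)
Step 12: enter (2,8), '.' pass, move right to (2,9)
Step 13: at (2,9) — EXIT via right edge, pos 2
Path length (cell visits): 12

Answer: 12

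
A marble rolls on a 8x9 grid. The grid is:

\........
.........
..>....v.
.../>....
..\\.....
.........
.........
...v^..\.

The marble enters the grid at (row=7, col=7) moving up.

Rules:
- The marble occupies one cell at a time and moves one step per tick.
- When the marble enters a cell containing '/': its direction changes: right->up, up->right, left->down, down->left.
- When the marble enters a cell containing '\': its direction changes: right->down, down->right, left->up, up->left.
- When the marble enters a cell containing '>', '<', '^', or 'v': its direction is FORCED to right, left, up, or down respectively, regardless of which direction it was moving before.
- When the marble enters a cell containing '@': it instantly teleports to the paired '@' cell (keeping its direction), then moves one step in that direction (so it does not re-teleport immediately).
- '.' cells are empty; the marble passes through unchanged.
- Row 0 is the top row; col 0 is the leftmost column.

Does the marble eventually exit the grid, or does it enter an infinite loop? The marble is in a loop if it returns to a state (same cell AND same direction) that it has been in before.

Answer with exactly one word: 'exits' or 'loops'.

Answer: exits

Derivation:
Step 1: enter (7,7), '\' deflects up->left, move left to (7,6)
Step 2: enter (7,6), '.' pass, move left to (7,5)
Step 3: enter (7,5), '.' pass, move left to (7,4)
Step 4: enter (7,4), '^' forces left->up, move up to (6,4)
Step 5: enter (6,4), '.' pass, move up to (5,4)
Step 6: enter (5,4), '.' pass, move up to (4,4)
Step 7: enter (4,4), '.' pass, move up to (3,4)
Step 8: enter (3,4), '>' forces up->right, move right to (3,5)
Step 9: enter (3,5), '.' pass, move right to (3,6)
Step 10: enter (3,6), '.' pass, move right to (3,7)
Step 11: enter (3,7), '.' pass, move right to (3,8)
Step 12: enter (3,8), '.' pass, move right to (3,9)
Step 13: at (3,9) — EXIT via right edge, pos 3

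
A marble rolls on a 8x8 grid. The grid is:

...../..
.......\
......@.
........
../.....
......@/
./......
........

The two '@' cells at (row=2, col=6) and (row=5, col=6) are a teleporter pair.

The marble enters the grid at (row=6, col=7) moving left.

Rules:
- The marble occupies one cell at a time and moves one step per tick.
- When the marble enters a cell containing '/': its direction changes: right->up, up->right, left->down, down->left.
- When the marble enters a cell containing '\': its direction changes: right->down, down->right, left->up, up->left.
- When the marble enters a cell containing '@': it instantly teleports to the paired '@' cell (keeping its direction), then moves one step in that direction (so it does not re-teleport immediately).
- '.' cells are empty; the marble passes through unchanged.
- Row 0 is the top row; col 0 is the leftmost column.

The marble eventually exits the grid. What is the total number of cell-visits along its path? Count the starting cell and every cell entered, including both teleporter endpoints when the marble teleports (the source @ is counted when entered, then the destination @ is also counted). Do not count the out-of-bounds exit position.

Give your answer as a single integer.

Step 1: enter (6,7), '.' pass, move left to (6,6)
Step 2: enter (6,6), '.' pass, move left to (6,5)
Step 3: enter (6,5), '.' pass, move left to (6,4)
Step 4: enter (6,4), '.' pass, move left to (6,3)
Step 5: enter (6,3), '.' pass, move left to (6,2)
Step 6: enter (6,2), '.' pass, move left to (6,1)
Step 7: enter (6,1), '/' deflects left->down, move down to (7,1)
Step 8: enter (7,1), '.' pass, move down to (8,1)
Step 9: at (8,1) — EXIT via bottom edge, pos 1
Path length (cell visits): 8

Answer: 8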